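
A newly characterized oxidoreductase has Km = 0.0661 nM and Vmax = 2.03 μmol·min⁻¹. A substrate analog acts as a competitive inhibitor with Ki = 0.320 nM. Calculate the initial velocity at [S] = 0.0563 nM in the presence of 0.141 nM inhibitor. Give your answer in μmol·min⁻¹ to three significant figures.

0.754 μmol·min⁻¹

With α = 1 + [I]/Ki = 1 + 0.141/0.320 = 1.441, the competitive rate law is v = Vmax[S] / (αKm + [S]).
v = 2.03×0.0563 / (1.441×0.0661 + 0.0563) = 0.1143/0.1515 = 0.754 μmol·min⁻¹.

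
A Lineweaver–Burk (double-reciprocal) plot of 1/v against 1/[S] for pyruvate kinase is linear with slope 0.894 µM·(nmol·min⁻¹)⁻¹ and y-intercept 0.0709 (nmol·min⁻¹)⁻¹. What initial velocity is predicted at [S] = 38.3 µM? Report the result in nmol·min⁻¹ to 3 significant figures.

10.6 nmol·min⁻¹

The y-intercept is 1/Vmax, so Vmax = 1/0.0709 = 14.1 nmol·min⁻¹.
The slope is Km/Vmax, so Km = 0.894 × 14.1 = 12.6 µM.
Then v = 14.1 × 38.3/(12.6 + 38.3) = 10.6 nmol·min⁻¹.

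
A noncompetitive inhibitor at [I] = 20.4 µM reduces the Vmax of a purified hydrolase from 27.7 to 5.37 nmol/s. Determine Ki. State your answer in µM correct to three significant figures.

Noncompetitive: Vmax,app = Vmax/α with α = 1 + [I]/Ki.
α = Vmax/Vmax,app = 27.7/5.37 = 5.158.
Since α = 1 + [I]/Ki, [I]/Ki = 5.158 − 1 = 4.158 and Ki = 20.4/4.158 = 4.91 µM.

4.91 µM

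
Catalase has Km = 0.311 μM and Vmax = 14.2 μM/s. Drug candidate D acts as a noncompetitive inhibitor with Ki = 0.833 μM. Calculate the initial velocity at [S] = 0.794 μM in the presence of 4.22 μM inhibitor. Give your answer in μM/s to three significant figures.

With α = 1 + [I]/Ki = 1 + 4.22/0.833 = 6.066, the noncompetitive rate law is v = (Vmax/α)·[S] / (Km + [S]).
v = (14.2/6.066)×0.794 / (0.311 + 0.794) = 1.859/1.105 = 1.68 μM/s.

1.68 μM/s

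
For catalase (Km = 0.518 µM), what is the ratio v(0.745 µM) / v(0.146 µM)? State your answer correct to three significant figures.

Since Vmax cancels, v₂/v₁ = [S]₂(Km+[S]₁) / [S]₁(Km+[S]₂).
= 0.745×(0.518+0.146) / (0.146×(0.518+0.745)) = 0.4947/0.1844 = 2.68.

2.68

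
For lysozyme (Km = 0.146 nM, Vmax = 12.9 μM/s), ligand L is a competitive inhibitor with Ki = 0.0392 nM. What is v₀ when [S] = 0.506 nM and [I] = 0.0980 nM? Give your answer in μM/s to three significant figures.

6.42 μM/s

α = 1 + [I]/Ki = 1 + 0.0980/0.0392 = 3.500.
For a competitive inhibitor, Vmax is unchanged and the apparent Km becomes α·Km: Km,app = 0.511 nM, Vmax,app = 12.9 μM/s.
v = Vmax,app·[S]/(Km,app + [S]) = 12.9 × 0.506/(0.511 + 0.506) = 6.42 μM/s.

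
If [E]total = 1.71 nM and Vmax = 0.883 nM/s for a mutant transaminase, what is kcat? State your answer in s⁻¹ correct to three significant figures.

0.516 s⁻¹

kcat = Vmax/[E]total = 0.883 nM/s / 1.71 nM = 0.516 s⁻¹.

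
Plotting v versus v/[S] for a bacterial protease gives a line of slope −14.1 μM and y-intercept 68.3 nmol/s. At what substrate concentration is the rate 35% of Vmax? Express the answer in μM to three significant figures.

7.59 μM

The Eadie–Hofstee slope gives Km = 14.1 μM (slope = −Km).
v/Vmax = [S]/(Km+[S]) = 0.35 ⇒ [S] = Km·0.35/(1−0.35) = 14.1 × 0.5385 = 7.59 μM.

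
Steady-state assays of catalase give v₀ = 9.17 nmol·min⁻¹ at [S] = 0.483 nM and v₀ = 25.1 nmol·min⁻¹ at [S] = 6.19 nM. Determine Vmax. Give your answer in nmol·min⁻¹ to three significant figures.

29.4 nmol·min⁻¹

From v = Vmax[S]/(Km+[S]), each point gives Vmax = v(Km+[S])/[S].
Equating: 9.17(Km+0.483)/0.483 = 25.1(Km+6.19)/6.19.
18.99·Km + 9.17 = 4.055·Km + 25.1, so (18.99 − 4.055)·Km = 25.1 − 9.17.
Km = 15.93/14.93 = 1.07 nM; then Vmax = 9.17(1.07+0.483)/0.483 = 29.4 nmol·min⁻¹.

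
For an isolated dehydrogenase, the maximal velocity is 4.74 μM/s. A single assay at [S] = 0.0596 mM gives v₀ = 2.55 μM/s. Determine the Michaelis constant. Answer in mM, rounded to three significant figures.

From v = Vmax[S]/(Km+[S]), Km = [S](Vmax − v)/v.
Km = 0.0596 × (4.74 − 2.55) / 2.55 = 0.1305/2.55 = 0.0512 mM.

0.0512 mM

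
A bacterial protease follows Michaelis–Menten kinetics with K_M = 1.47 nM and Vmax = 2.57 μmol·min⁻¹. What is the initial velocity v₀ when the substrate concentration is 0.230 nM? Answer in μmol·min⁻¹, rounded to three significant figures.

0.348 μmol·min⁻¹

v = Vmax·[S]/(Km + [S]) = 2.57 × 0.230 / (1.47 + 0.230)
  = 0.5911 / 1.700 = 0.348 μmol·min⁻¹.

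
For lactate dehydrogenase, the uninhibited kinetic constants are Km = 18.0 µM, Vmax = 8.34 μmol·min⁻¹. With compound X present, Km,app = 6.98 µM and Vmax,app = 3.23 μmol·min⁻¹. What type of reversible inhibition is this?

Both Km and Vmax decrease by the same factor (~2.58-fold) — characteristic of uncompetitive inhibition.

uncompetitive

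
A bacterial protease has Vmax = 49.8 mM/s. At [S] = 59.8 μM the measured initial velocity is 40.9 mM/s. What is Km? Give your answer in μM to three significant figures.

From v = Vmax[S]/(Km+[S]), Km = [S](Vmax − v)/v.
Km = 59.8 × (49.8 − 40.9) / 40.9 = 532.2/40.9 = 13.0 μM.

13.0 μM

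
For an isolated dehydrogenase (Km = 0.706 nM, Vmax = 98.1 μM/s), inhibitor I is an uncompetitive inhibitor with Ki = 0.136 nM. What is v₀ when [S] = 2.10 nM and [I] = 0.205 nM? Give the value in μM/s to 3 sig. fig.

34.5 μM/s

With α = 1 + [I]/Ki = 1 + 0.205/0.136 = 2.507, the uncompetitive rate law is v = (Vmax/α)·[S] / (Km/α + [S]).
v = (98.1/2.507)×2.10 / (0.706/2.507 + 2.10) = 82.16/2.382 = 34.5 μM/s.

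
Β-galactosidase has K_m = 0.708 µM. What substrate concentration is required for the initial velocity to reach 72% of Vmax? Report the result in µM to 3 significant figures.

v/Vmax = [S]/(Km+[S]) = 0.72, so [S] = Km·0.72/(1 − 0.72) = 0.708 × 2.571.
[S] = 1.82 µM.

1.82 µM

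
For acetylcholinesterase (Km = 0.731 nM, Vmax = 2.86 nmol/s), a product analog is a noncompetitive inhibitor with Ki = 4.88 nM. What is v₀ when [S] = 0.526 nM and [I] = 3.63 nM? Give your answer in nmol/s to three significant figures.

With α = 1 + [I]/Ki = 1 + 3.63/4.88 = 1.744, the noncompetitive rate law is v = (Vmax/α)·[S] / (Km + [S]).
v = (2.86/1.744)×0.526 / (0.731 + 0.526) = 0.8627/1.257 = 0.686 nmol/s.

0.686 nmol/s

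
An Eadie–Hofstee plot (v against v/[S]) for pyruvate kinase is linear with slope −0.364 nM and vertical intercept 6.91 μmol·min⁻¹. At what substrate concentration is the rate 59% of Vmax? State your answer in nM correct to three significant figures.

The Eadie–Hofstee slope gives Km = 0.364 nM (slope = −Km).
v/Vmax = [S]/(Km+[S]) = 0.59 ⇒ [S] = Km·0.59/(1−0.59) = 0.364 × 1.439 = 0.524 nM.

0.524 nM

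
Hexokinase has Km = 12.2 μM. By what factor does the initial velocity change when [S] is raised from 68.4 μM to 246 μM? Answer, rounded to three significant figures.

1.12

The fractional saturations are [S]/(Km+[S]) = 68.4/80.60 = 0.8486 and 246/258.2 = 0.9527.
v₂/v₁ is just their ratio: 0.9527/0.8486 = 1.12.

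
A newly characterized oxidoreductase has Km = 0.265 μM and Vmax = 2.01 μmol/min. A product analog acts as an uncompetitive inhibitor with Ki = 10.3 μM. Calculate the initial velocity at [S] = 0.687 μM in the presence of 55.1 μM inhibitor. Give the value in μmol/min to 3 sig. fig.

With α = 1 + [I]/Ki = 1 + 55.1/10.3 = 6.350, the uncompetitive rate law is v = (Vmax/α)·[S] / (Km/α + [S]).
v = (2.01/6.350)×0.687 / (0.265/6.350 + 0.687) = 0.2175/0.7287 = 0.298 μmol/min.

0.298 μmol/min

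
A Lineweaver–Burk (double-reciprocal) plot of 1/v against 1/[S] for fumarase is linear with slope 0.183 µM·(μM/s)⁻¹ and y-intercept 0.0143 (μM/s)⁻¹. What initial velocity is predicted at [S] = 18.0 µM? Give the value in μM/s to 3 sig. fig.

The y-intercept is 1/Vmax, so Vmax = 1/0.0143 = 69.9 μM/s.
The slope is Km/Vmax, so Km = 0.183 × 69.9 = 12.8 µM.
Then v = 69.9 × 18.0/(12.8 + 18.0) = 40.9 μM/s.

40.9 μM/s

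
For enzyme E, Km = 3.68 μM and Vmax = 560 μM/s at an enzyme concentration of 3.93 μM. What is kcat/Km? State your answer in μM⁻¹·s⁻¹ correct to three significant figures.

kcat = Vmax/[E]total = 560/3.93 = 142 s⁻¹.
kcat/Km = 142/3.68 = 38.7 μM⁻¹·s⁻¹.

38.7 μM⁻¹·s⁻¹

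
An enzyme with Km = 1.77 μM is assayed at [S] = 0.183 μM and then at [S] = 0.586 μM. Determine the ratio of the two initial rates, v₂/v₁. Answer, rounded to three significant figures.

2.65

Since Vmax cancels, v₂/v₁ = [S]₂(Km+[S]₁) / [S]₁(Km+[S]₂).
= 0.586×(1.77+0.183) / (0.183×(1.77+0.586)) = 1.144/0.4311 = 2.65.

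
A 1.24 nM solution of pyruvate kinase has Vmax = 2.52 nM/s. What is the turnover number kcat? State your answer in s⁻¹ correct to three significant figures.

2.03 s⁻¹

kcat = Vmax/[E]total = 2.52 nM/s / 1.24 nM = 2.03 s⁻¹.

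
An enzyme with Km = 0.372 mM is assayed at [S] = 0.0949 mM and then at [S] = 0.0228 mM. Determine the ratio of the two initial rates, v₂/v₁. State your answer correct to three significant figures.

0.284

The fractional saturations are [S]/(Km+[S]) = 0.0949/0.4669 = 0.2033 and 0.0228/0.3948 = 0.05775.
v₂/v₁ is just their ratio: 0.05775/0.2033 = 0.284.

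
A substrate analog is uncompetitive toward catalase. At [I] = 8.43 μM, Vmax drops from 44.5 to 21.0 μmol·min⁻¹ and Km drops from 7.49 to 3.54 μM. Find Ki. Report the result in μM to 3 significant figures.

7.53 μM

Uncompetitive: Vmax,app = Vmax/α (and Km,app = Km/α) with α = 1 + [I]/Ki.
α = Vmax/Vmax,app = 44.5/21.0 = 2.119.
Ki = [I]/(α − 1) = 8.43/1.119 = 7.53 μM.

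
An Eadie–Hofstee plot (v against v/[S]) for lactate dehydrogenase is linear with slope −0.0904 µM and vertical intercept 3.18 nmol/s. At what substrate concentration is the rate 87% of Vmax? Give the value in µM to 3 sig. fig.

0.605 µM

The Eadie–Hofstee slope gives Km = 0.0904 µM (slope = −Km).
v/Vmax = [S]/(Km+[S]) = 0.87 ⇒ [S] = Km·0.87/(1−0.87) = 0.0904 × 6.692 = 0.605 µM.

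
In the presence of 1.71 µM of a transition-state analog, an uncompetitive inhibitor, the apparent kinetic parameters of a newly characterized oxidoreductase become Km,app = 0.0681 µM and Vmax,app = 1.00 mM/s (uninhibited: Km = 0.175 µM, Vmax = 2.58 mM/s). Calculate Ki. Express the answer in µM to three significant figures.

1.08 µM

Uncompetitive: Vmax,app = Vmax/α (and Km,app = Km/α) with α = 1 + [I]/Ki.
α = Vmax/Vmax,app = 2.58/1.00 = 2.580.
Since α = 1 + [I]/Ki, [I]/Ki = 2.580 − 1 = 1.580 and Ki = 1.71/1.580 = 1.08 µM.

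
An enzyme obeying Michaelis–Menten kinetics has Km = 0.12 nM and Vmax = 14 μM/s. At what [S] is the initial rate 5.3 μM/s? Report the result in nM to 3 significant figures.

0.0731 nM

The required fractional saturation is v/Vmax = 5.3/14 = 0.3786.
Then [S]/(Km+[S]) = 0.3786 ⇒ [S] = 0.12 × 0.3786/(1 − 0.3786) = 0.0731 nM.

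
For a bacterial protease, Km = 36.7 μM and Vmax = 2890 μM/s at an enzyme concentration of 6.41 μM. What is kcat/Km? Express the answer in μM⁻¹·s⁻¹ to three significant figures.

12.3 μM⁻¹·s⁻¹

kcat = Vmax/[E]total = 2890/6.41 = 451 s⁻¹.
kcat/Km = 451/36.7 = 12.3 μM⁻¹·s⁻¹.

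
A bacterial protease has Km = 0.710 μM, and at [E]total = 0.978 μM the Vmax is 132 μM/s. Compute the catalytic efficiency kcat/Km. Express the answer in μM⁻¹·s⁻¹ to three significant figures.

190 μM⁻¹·s⁻¹

kcat = Vmax/[E]total = 132/0.978 = 135 s⁻¹.
kcat/Km = 135/0.710 = 190 μM⁻¹·s⁻¹.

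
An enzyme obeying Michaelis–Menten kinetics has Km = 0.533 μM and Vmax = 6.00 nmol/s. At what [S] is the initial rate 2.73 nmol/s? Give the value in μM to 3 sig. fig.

0.445 μM

The required fractional saturation is v/Vmax = 2.73/6.00 = 0.4550.
Then [S]/(Km+[S]) = 0.4550 ⇒ [S] = 0.533 × 0.4550/(1 − 0.4550) = 0.445 μM.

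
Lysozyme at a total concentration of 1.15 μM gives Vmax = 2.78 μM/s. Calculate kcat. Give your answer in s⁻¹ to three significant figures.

kcat = Vmax/[E]total = 2.78 μM/s / 1.15 μM = 2.42 s⁻¹.

2.42 s⁻¹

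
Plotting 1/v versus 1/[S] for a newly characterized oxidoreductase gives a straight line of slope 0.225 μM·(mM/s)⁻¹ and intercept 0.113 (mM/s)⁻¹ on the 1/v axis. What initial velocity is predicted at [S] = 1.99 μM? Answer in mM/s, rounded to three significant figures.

4.42 mM/s

The y-intercept is 1/Vmax, so Vmax = 1/0.113 = 8.85 mM/s.
The slope is Km/Vmax, so Km = 0.225 × 8.85 = 1.99 μM.
Then v = 8.85 × 1.99/(1.99 + 1.99) = 4.42 mM/s.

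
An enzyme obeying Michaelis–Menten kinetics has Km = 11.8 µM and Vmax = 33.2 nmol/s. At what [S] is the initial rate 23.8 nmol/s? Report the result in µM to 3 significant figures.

Rearranging v = Vmax[S]/(Km+[S]) gives [S] = Km·v/(Vmax − v).
[S] = 11.8 × 23.8 / (33.2 − 23.8) = 280.8/9.400 = 29.9 µM.

29.9 µM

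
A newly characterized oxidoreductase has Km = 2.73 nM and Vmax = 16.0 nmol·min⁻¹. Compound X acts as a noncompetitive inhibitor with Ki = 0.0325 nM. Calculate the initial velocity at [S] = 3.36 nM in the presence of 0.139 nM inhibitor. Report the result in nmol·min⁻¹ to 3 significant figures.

1.67 nmol·min⁻¹

With α = 1 + [I]/Ki = 1 + 0.139/0.0325 = 5.277, the noncompetitive rate law is v = (Vmax/α)·[S] / (Km + [S]).
v = (16.0/5.277)×3.36 / (2.73 + 3.36) = 10.19/6.090 = 1.67 nmol·min⁻¹.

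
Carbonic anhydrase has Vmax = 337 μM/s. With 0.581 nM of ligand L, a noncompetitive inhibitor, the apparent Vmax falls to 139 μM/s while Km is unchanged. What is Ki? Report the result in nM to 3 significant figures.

0.408 nM

Noncompetitive: Vmax,app = Vmax/α with α = 1 + [I]/Ki.
α = Vmax/Vmax,app = 337/139 = 2.424.
Since α = 1 + [I]/Ki, [I]/Ki = 2.424 − 1 = 1.424 and Ki = 0.581/1.424 = 0.408 nM.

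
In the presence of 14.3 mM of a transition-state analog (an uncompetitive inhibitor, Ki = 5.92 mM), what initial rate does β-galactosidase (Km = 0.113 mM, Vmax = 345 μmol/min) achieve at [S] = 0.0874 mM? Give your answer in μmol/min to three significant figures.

With α = 1 + [I]/Ki = 1 + 14.3/5.92 = 3.416, the uncompetitive rate law is v = (Vmax/α)·[S] / (Km/α + [S]).
v = (345/3.416)×0.0874 / (0.113/3.416 + 0.0874) = 8.828/0.1205 = 73.3 μmol/min.

73.3 μmol/min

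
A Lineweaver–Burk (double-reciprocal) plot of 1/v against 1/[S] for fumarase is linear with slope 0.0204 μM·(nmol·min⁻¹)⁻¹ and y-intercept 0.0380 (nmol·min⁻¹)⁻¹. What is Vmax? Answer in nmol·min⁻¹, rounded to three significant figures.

26.3 nmol·min⁻¹

The y-intercept of a Lineweaver–Burk plot equals 1/Vmax, so Vmax = 1/0.0380 = 26.3 nmol·min⁻¹.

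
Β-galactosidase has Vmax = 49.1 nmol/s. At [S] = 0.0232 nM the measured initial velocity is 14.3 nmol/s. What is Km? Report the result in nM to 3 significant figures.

0.0565 nM

From v = Vmax[S]/(Km+[S]), Km = [S](Vmax − v)/v.
Km = 0.0232 × (49.1 − 14.3) / 14.3 = 0.8074/14.3 = 0.0565 nM.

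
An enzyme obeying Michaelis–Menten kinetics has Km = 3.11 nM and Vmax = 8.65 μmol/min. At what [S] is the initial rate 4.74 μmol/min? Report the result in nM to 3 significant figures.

Rearranging v = Vmax[S]/(Km+[S]) gives [S] = Km·v/(Vmax − v).
[S] = 3.11 × 4.74 / (8.65 − 4.74) = 14.74/3.910 = 3.77 nM.

3.77 nM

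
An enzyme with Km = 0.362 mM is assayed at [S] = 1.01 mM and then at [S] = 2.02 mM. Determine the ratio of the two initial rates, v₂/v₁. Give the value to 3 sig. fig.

1.15

Since Vmax cancels, v₂/v₁ = [S]₂(Km+[S]₁) / [S]₁(Km+[S]₂).
= 2.02×(0.362+1.01) / (1.01×(0.362+2.02)) = 2.771/2.406 = 1.15.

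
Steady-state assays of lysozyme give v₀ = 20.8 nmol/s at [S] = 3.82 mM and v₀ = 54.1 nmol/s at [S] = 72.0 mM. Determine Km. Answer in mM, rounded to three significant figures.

In reciprocal form, 1/v = (Km/Vmax)·(1/[S]) + 1/Vmax. The two points give (1/[S], 1/v) = (0.2618, 0.04808) and (0.01389, 0.01848).
Slope = (0.04808 − 0.01848)/(0.2618 − 0.01389) = 0.1194; intercept = 0.04808 − 0.1194×0.2618 = 0.01683.
Vmax = 1/intercept = 59.4 nmol/s; Km = slope × Vmax = 0.1194 × 59.4 = 7.09 mM.

7.09 mM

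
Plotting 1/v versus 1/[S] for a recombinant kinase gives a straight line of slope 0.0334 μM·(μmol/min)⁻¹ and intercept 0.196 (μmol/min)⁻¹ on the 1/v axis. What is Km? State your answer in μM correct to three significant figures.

y-intercept = 1/Vmax ⇒ Vmax = 5.10 μmol/min; slope = Km/Vmax ⇒ Km = slope × Vmax.
Km = 0.0334 × 5.10 = 0.170 μM.

0.170 μM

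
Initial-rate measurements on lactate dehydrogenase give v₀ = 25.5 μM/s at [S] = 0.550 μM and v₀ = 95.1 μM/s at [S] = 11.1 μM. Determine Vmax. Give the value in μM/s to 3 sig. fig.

In reciprocal form, 1/v = (Km/Vmax)·(1/[S]) + 1/Vmax. The two points give (1/[S], 1/v) = (1.818, 0.03922) and (0.09009, 0.01052).
Slope = (0.03922 − 0.01052)/(1.818 − 0.09009) = 0.01661; intercept = 0.03922 − 0.01661×1.818 = 0.009019.
Vmax = 1/intercept = 111 μM/s; Km = slope × Vmax = 0.01661 × 111 = 1.84 μM.

111 μM/s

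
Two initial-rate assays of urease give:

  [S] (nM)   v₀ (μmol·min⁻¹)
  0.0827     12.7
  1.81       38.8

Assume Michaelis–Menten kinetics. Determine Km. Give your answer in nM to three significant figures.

From v = Vmax[S]/(Km+[S]), each point gives Vmax = v(Km+[S])/[S].
Equating: 12.7(Km+0.0827)/0.0827 = 38.8(Km+1.81)/1.81.
153.6·Km + 12.7 = 21.44·Km + 38.8, so (153.6 − 21.44)·Km = 38.8 − 12.7.
Km = 26.10/132.1 = 0.198 nM; then Vmax = 12.7(0.198+0.0827)/0.0827 = 43.0 μmol·min⁻¹.

0.198 nM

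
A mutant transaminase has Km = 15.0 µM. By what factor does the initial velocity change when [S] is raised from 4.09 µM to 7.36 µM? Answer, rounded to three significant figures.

The fractional saturations are [S]/(Km+[S]) = 4.09/19.09 = 0.2142 and 7.36/22.36 = 0.3292.
v₂/v₁ is just their ratio: 0.3292/0.2142 = 1.54.

1.54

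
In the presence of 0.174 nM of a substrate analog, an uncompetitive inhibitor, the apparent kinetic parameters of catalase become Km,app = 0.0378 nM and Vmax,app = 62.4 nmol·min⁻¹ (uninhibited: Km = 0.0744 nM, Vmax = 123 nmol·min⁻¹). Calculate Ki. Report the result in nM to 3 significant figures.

Uncompetitive: Vmax,app = Vmax/α (and Km,app = Km/α) with α = 1 + [I]/Ki.
α = Vmax/Vmax,app = 123/62.4 = 1.971.
Ki = [I]/(α − 1) = 0.174/0.9712 = 0.179 nM.

0.179 nM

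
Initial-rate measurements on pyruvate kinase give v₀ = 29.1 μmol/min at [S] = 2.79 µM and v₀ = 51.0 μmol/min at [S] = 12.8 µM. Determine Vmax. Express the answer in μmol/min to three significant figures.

From v = Vmax[S]/(Km+[S]), each point gives Vmax = v(Km+[S])/[S].
Equating: 29.1(Km+2.79)/2.79 = 51.0(Km+12.8)/12.8.
10.43·Km + 29.1 = 3.984·Km + 51.0, so (10.43 − 3.984)·Km = 51.0 − 29.1.
Km = 21.90/6.446 = 3.40 µM; then Vmax = 29.1(3.40+2.79)/2.79 = 64.5 μmol/min.

64.5 μmol/min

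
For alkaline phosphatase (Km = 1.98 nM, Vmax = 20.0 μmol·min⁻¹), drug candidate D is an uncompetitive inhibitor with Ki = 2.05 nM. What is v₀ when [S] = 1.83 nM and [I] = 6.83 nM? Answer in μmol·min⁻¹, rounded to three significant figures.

3.69 μmol·min⁻¹

With α = 1 + [I]/Ki = 1 + 6.83/2.05 = 4.332, the uncompetitive rate law is v = (Vmax/α)·[S] / (Km/α + [S]).
v = (20.0/4.332)×1.83 / (1.98/4.332 + 1.83) = 8.449/2.287 = 3.69 μmol·min⁻¹.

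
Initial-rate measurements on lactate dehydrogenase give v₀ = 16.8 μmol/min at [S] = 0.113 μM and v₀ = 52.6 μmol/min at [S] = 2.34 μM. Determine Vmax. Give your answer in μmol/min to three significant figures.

59.0 μmol/min

In reciprocal form, 1/v = (Km/Vmax)·(1/[S]) + 1/Vmax. The two points give (1/[S], 1/v) = (8.850, 0.05952) and (0.4274, 0.01901).
Slope = (0.05952 − 0.01901)/(8.850 − 0.4274) = 0.004810; intercept = 0.05952 − 0.004810×8.850 = 0.01696.
Vmax = 1/intercept = 59.0 μmol/min; Km = slope × Vmax = 0.004810 × 59.0 = 0.284 μM.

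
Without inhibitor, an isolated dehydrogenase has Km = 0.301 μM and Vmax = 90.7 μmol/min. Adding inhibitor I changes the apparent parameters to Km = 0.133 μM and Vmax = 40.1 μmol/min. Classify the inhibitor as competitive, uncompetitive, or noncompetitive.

uncompetitive

Both Km and Vmax decrease by the same factor (~2.26-fold) — characteristic of uncompetitive inhibition.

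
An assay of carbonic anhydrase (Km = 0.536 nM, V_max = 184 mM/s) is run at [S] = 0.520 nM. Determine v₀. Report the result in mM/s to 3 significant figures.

[S]/(Km+[S]) = 0.520/1.056 = 0.4924, the fractional saturation.
v = 0.4924 × Vmax = 0.4924 × 184 = 90.6 mM/s.

90.6 mM/s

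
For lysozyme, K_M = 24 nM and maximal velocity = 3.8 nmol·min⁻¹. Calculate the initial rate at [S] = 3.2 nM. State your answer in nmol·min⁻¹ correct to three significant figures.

v = Vmax·[S]/(Km + [S]) = 3.8 × 3.2 / (24 + 3.2)
  = 12.16 / 27.20 = 0.447 nmol·min⁻¹.

0.447 nmol·min⁻¹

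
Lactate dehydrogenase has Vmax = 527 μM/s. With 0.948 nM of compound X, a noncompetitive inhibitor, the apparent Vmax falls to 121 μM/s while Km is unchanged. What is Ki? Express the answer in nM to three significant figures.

Noncompetitive: Vmax,app = Vmax/α with α = 1 + [I]/Ki.
α = Vmax/Vmax,app = 527/121 = 4.355.
Ki = [I]/(α − 1) = 0.948/3.355 = 0.283 nM.

0.283 nM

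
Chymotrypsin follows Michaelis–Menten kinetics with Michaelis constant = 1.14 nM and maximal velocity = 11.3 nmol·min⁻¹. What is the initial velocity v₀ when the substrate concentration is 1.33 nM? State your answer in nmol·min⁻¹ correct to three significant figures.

6.08 nmol·min⁻¹

v = Vmax·[S]/(Km + [S]) = 11.3 × 1.33 / (1.14 + 1.33)
  = 15.03 / 2.470 = 6.08 nmol·min⁻¹.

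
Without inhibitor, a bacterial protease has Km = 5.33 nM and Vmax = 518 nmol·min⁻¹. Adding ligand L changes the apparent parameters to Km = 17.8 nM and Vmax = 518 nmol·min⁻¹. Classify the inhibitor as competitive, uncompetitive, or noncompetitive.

competitive

Km increases (5.33 → 17.8 nM) while Vmax is unchanged — the hallmark of competitive inhibition.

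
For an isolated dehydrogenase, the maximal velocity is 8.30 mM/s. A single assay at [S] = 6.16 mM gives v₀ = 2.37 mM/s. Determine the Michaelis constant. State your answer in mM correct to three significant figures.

15.4 mM

From v = Vmax[S]/(Km+[S]), Km = [S](Vmax − v)/v.
Km = 6.16 × (8.30 − 2.37) / 2.37 = 36.53/2.37 = 15.4 mM.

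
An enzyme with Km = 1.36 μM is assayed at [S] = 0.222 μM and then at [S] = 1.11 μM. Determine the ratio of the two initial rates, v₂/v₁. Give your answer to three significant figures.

The fractional saturations are [S]/(Km+[S]) = 0.222/1.582 = 0.1403 and 1.11/2.470 = 0.4494.
v₂/v₁ is just their ratio: 0.4494/0.1403 = 3.20.

3.20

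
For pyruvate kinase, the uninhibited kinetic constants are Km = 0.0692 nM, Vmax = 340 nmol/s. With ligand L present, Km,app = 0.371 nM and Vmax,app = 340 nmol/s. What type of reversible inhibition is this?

competitive

Km increases (0.0692 → 0.371 nM) while Vmax is unchanged — the hallmark of competitive inhibition.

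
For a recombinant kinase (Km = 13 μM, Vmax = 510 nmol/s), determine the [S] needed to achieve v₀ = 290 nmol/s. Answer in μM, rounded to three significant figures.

The required fractional saturation is v/Vmax = 290/510 = 0.5686.
Then [S]/(Km+[S]) = 0.5686 ⇒ [S] = 13 × 0.5686/(1 − 0.5686) = 17.1 μM.

17.1 μM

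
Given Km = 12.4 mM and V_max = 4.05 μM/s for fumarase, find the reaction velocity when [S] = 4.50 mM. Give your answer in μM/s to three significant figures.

1.08 μM/s

[S]/(Km+[S]) = 4.50/16.90 = 0.2663, the fractional saturation.
v = 0.2663 × Vmax = 0.2663 × 4.05 = 1.08 μM/s.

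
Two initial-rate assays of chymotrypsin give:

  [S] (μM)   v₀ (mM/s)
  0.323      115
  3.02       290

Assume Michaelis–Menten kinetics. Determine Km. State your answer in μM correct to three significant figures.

0.673 μM

From v = Vmax[S]/(Km+[S]), each point gives Vmax = v(Km+[S])/[S].
Equating: 115(Km+0.323)/0.323 = 290(Km+3.02)/3.02.
356.0·Km + 115 = 96.03·Km + 290, so (356.0 − 96.03)·Km = 290 − 115.
Km = 175.0/260.0 = 0.673 μM; then Vmax = 115(0.673+0.323)/0.323 = 355 mM/s.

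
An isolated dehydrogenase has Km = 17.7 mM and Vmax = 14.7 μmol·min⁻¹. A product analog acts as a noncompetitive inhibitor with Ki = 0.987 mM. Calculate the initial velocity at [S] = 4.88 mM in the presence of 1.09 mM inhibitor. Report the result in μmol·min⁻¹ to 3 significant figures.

1.51 μmol·min⁻¹

With α = 1 + [I]/Ki = 1 + 1.09/0.987 = 2.104, the noncompetitive rate law is v = (Vmax/α)·[S] / (Km + [S]).
v = (14.7/2.104)×4.88 / (17.7 + 4.88) = 34.09/22.58 = 1.51 μmol·min⁻¹.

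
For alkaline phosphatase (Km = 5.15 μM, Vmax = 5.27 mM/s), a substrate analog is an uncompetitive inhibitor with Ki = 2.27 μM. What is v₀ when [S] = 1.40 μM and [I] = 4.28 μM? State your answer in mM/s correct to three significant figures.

0.803 mM/s

α = 1 + [I]/Ki = 1 + 4.28/2.27 = 2.885.
For an uncompetitive inhibitor, both parameters are divided by α, giving Vmax/α and Km/α: Km,app = 1.78 μM, Vmax,app = 1.83 mM/s.
v = Vmax,app·[S]/(Km,app + [S]) = 1.83 × 1.40/(1.78 + 1.40) = 0.803 mM/s.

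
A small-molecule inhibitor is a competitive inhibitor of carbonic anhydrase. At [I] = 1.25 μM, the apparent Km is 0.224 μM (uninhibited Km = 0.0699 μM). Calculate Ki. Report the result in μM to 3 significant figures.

Competitive: Km,app = α·Km with α = 1 + [I]/Ki.
α = Km,app/Km = 0.224/0.0699 = 3.205.
Since α = 1 + [I]/Ki, [I]/Ki = 3.205 − 1 = 2.205 and Ki = 1.25/2.205 = 0.567 μM.

0.567 μM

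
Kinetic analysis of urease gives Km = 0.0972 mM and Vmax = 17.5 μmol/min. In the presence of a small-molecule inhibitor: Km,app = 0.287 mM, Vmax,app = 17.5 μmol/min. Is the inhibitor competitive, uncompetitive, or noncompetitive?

Km increases (0.0972 → 0.287 mM) while Vmax is unchanged — the hallmark of competitive inhibition.

competitive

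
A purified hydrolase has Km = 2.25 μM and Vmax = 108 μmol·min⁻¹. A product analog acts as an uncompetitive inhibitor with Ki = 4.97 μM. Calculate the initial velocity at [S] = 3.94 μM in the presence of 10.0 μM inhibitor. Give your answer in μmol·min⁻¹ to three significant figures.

30.1 μmol·min⁻¹

With α = 1 + [I]/Ki = 1 + 10.0/4.97 = 3.012, the uncompetitive rate law is v = (Vmax/α)·[S] / (Km/α + [S]).
v = (108/3.012)×3.94 / (2.25/3.012 + 3.94) = 141.3/4.687 = 30.1 μmol·min⁻¹.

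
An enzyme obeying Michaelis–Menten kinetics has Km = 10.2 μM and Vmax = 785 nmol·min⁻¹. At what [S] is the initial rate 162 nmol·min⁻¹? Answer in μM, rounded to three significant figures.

2.65 μM

The required fractional saturation is v/Vmax = 162/785 = 0.2064.
Then [S]/(Km+[S]) = 0.2064 ⇒ [S] = 10.2 × 0.2064/(1 − 0.2064) = 2.65 μM.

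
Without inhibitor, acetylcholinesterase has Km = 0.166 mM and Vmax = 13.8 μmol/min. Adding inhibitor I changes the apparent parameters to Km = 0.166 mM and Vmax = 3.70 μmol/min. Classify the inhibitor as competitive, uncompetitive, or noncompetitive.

Vmax decreases (13.8 → 3.70 μmol/min) while Km is unchanged — pure noncompetitive inhibition.

noncompetitive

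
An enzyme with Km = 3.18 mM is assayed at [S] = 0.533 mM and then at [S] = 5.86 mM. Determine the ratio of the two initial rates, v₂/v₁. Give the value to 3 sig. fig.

4.52

Since Vmax cancels, v₂/v₁ = [S]₂(Km+[S]₁) / [S]₁(Km+[S]₂).
= 5.86×(3.18+0.533) / (0.533×(3.18+5.86)) = 21.76/4.818 = 4.52.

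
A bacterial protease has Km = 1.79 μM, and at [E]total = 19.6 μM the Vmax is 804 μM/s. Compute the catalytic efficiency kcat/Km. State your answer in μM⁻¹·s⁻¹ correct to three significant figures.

kcat = Vmax/[E]total = 804/19.6 = 41.0 s⁻¹.
kcat/Km = 41.0/1.79 = 22.9 μM⁻¹·s⁻¹.

22.9 μM⁻¹·s⁻¹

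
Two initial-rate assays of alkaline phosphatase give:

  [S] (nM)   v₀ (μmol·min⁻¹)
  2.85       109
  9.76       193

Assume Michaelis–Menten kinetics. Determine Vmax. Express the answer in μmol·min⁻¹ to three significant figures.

From v = Vmax[S]/(Km+[S]), each point gives Vmax = v(Km+[S])/[S].
Equating: 109(Km+2.85)/2.85 = 193(Km+9.76)/9.76.
38.25·Km + 109 = 19.77·Km + 193, so (38.25 − 19.77)·Km = 193 − 109.
Km = 84.00/18.47 = 4.55 nM; then Vmax = 109(4.55+2.85)/2.85 = 283 μmol·min⁻¹.

283 μmol·min⁻¹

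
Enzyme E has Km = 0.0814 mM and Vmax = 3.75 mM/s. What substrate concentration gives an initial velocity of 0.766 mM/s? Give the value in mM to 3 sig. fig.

The required fractional saturation is v/Vmax = 0.766/3.75 = 0.2043.
Then [S]/(Km+[S]) = 0.2043 ⇒ [S] = 0.0814 × 0.2043/(1 − 0.2043) = 0.0209 mM.

0.0209 mM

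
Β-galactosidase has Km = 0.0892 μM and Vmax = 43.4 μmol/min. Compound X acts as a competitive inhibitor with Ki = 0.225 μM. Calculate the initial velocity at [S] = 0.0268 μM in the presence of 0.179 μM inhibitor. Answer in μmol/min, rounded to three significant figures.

6.22 μmol/min

With α = 1 + [I]/Ki = 1 + 0.179/0.225 = 1.796, the competitive rate law is v = Vmax[S] / (αKm + [S]).
v = 43.4×0.0268 / (1.796×0.0892 + 0.0268) = 1.163/0.1870 = 6.22 μmol/min.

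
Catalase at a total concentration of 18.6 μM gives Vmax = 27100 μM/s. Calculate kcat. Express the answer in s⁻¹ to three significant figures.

kcat = Vmax/[E]total = 27100 μM/s / 18.6 μM = 1460 s⁻¹.

1460 s⁻¹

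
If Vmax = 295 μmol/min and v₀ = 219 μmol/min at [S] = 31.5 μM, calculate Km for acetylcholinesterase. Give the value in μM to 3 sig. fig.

v/Vmax = 219/295 = 0.7424 = [S]/(Km+[S]).
So Km + [S] = [S]/0.7424 = 42.43 μM, giving Km = 42.43 − 31.5 = 10.9 μM.

10.9 μM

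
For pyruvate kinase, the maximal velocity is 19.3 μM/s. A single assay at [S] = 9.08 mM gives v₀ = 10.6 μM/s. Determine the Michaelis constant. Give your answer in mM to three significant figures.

From v = Vmax[S]/(Km+[S]), Km = [S](Vmax − v)/v.
Km = 9.08 × (19.3 − 10.6) / 10.6 = 79.00/10.6 = 7.45 mM.

7.45 mM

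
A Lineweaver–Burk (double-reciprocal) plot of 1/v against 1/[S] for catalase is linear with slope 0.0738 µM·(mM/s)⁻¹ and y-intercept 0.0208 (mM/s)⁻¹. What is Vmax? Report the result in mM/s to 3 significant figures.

The y-intercept of a Lineweaver–Burk plot equals 1/Vmax, so Vmax = 1/0.0208 = 48.1 mM/s.

48.1 mM/s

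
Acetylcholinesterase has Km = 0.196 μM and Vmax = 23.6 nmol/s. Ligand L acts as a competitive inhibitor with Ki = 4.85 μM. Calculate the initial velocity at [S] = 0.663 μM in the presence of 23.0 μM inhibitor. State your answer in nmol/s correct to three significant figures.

α = 1 + [I]/Ki = 1 + 23.0/4.85 = 5.742.
For a competitive inhibitor, Vmax is unchanged and the apparent Km becomes α·Km: Km,app = 1.13 μM, Vmax,app = 23.6 nmol/s.
v = Vmax,app·[S]/(Km,app + [S]) = 23.6 × 0.663/(1.13 + 0.663) = 8.75 nmol/s.

8.75 nmol/s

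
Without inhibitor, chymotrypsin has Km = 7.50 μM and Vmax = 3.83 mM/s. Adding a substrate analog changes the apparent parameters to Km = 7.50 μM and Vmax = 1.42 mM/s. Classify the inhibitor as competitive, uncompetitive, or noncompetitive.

Vmax decreases (3.83 → 1.42 mM/s) while Km is unchanged — pure noncompetitive inhibition.

noncompetitive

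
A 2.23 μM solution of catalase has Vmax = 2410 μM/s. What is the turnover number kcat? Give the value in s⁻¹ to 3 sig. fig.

kcat = Vmax/[E]total = 2410 μM/s / 2.23 μM = 1080 s⁻¹.

1080 s⁻¹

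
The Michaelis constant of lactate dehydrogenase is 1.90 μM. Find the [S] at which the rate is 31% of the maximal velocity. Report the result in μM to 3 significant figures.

v/Vmax = [S]/(Km+[S]) = 0.31, so [S] = Km·0.31/(1 − 0.31) = 1.90 × 0.4493.
[S] = 0.854 μM.

0.854 μM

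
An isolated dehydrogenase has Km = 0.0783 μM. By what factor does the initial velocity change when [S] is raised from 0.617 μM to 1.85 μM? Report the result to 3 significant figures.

Since Vmax cancels, v₂/v₁ = [S]₂(Km+[S]₁) / [S]₁(Km+[S]₂).
= 1.85×(0.0783+0.617) / (0.617×(0.0783+1.85)) = 1.286/1.190 = 1.08.

1.08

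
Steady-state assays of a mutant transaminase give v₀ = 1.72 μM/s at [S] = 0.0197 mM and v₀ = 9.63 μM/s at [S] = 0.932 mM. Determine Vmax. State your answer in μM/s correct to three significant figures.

10.7 μM/s

In reciprocal form, 1/v = (Km/Vmax)·(1/[S]) + 1/Vmax. The two points give (1/[S], 1/v) = (50.76, 0.5814) and (1.073, 0.1038).
Slope = (0.5814 − 0.1038)/(50.76 − 1.073) = 0.009611; intercept = 0.5814 − 0.009611×50.76 = 0.09353.
Vmax = 1/intercept = 10.7 μM/s; Km = slope × Vmax = 0.009611 × 10.7 = 0.103 mM.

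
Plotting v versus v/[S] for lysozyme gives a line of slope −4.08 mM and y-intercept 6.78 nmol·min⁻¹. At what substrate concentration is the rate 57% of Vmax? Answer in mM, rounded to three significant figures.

The Eadie–Hofstee slope gives Km = 4.08 mM (slope = −Km).
v/Vmax = [S]/(Km+[S]) = 0.57 ⇒ [S] = Km·0.57/(1−0.57) = 4.08 × 1.326 = 5.41 mM.

5.41 mM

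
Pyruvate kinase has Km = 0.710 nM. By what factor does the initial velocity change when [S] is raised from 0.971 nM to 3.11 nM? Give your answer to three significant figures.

Since Vmax cancels, v₂/v₁ = [S]₂(Km+[S]₁) / [S]₁(Km+[S]₂).
= 3.11×(0.710+0.971) / (0.971×(0.710+3.11)) = 5.228/3.709 = 1.41.

1.41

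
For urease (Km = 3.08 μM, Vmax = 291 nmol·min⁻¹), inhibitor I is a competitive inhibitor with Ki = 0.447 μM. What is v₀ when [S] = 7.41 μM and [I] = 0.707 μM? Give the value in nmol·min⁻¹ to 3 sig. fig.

With α = 1 + [I]/Ki = 1 + 0.707/0.447 = 2.582, the competitive rate law is v = Vmax[S] / (αKm + [S]).
v = 291×7.41 / (2.582×3.08 + 7.41) = 2156/15.36 = 140 nmol·min⁻¹.

140 nmol·min⁻¹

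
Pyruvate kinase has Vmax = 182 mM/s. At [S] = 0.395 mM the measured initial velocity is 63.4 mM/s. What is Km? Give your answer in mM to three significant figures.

0.739 mM

v/Vmax = 63.4/182 = 0.3484 = [S]/(Km+[S]).
So Km + [S] = [S]/0.3484 = 1.134 mM, giving Km = 1.134 − 0.395 = 0.739 mM.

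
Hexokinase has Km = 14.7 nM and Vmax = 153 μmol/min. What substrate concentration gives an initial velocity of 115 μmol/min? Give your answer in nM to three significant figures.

The required fractional saturation is v/Vmax = 115/153 = 0.7516.
Then [S]/(Km+[S]) = 0.7516 ⇒ [S] = 14.7 × 0.7516/(1 − 0.7516) = 44.5 nM.

44.5 nM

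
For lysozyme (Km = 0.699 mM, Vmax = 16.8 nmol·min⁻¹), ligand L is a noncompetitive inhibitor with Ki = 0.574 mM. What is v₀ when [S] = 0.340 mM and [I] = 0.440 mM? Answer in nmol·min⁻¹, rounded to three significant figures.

α = 1 + [I]/Ki = 1 + 0.440/0.574 = 1.767.
For a noncompetitive inhibitor, Vmax is reduced to Vmax/α while Km is unchanged: Km,app = 0.699 mM, Vmax,app = 9.51 nmol·min⁻¹.
v = Vmax,app·[S]/(Km,app + [S]) = 9.51 × 0.340/(0.699 + 0.340) = 3.11 nmol·min⁻¹.

3.11 nmol·min⁻¹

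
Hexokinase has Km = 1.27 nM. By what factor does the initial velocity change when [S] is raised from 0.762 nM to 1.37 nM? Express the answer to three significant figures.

Since Vmax cancels, v₂/v₁ = [S]₂(Km+[S]₁) / [S]₁(Km+[S]₂).
= 1.37×(1.27+0.762) / (0.762×(1.27+1.37)) = 2.784/2.012 = 1.38.

1.38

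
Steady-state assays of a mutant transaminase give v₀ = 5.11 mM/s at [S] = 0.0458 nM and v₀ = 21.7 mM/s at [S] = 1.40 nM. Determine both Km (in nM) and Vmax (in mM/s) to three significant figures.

From v = Vmax[S]/(Km+[S]), each point gives Vmax = v(Km+[S])/[S].
Equating: 5.11(Km+0.0458)/0.0458 = 21.7(Km+1.40)/1.40.
111.6·Km + 5.11 = 15.50·Km + 21.7, so (111.6 − 15.50)·Km = 21.7 − 5.11.
Km = 16.59/96.07 = 0.173 nM; then Vmax = 5.11(0.173+0.0458)/0.0458 = 24.4 mM/s.

Km = 0.173 nM; Vmax = 24.4 mM/s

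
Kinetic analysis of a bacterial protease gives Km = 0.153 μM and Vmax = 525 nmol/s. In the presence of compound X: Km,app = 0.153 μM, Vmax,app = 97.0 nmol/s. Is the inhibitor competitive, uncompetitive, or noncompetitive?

noncompetitive

Vmax decreases (525 → 97.0 nmol/s) while Km is unchanged — pure noncompetitive inhibition.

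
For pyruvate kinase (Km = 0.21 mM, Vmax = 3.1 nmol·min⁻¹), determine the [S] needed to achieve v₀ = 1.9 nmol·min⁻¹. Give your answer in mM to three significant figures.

The required fractional saturation is v/Vmax = 1.9/3.1 = 0.6129.
Then [S]/(Km+[S]) = 0.6129 ⇒ [S] = 0.21 × 0.6129/(1 − 0.6129) = 0.332 mM.

0.332 mM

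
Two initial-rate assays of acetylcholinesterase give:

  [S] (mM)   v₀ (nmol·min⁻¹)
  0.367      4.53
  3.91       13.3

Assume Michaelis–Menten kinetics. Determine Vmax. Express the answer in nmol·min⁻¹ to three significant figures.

From v = Vmax[S]/(Km+[S]), each point gives Vmax = v(Km+[S])/[S].
Equating: 4.53(Km+0.367)/0.367 = 13.3(Km+3.91)/3.91.
12.34·Km + 4.53 = 3.402·Km + 13.3, so (12.34 − 3.402)·Km = 13.3 − 4.53.
Km = 8.770/8.942 = 0.981 mM; then Vmax = 4.53(0.981+0.367)/0.367 = 16.6 nmol·min⁻¹.

16.6 nmol·min⁻¹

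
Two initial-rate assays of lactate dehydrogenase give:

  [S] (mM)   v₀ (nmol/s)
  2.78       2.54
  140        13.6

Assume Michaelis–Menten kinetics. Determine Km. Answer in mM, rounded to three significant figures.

From v = Vmax[S]/(Km+[S]), each point gives Vmax = v(Km+[S])/[S].
Equating: 2.54(Km+2.78)/2.78 = 13.6(Km+140)/140.
0.9137·Km + 2.54 = 0.09714·Km + 13.6, so (0.9137 − 0.09714)·Km = 13.6 − 2.54.
Km = 11.06/0.8165 = 13.5 mM; then Vmax = 2.54(13.5+2.78)/2.78 = 14.9 nmol/s.

13.5 mM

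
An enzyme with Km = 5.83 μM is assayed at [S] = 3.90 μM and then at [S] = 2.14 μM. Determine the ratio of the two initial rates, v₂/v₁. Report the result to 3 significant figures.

0.670

Since Vmax cancels, v₂/v₁ = [S]₂(Km+[S]₁) / [S]₁(Km+[S]₂).
= 2.14×(5.83+3.90) / (3.90×(5.83+2.14)) = 20.82/31.08 = 0.670.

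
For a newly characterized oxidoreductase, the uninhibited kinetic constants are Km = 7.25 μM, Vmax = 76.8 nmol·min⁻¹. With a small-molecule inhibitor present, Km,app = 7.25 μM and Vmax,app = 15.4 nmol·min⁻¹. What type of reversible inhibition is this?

noncompetitive

Vmax decreases (76.8 → 15.4 nmol·min⁻¹) while Km is unchanged — pure noncompetitive inhibition.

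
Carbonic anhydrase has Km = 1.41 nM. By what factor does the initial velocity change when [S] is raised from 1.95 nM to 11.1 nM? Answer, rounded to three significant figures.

1.53

The fractional saturations are [S]/(Km+[S]) = 1.95/3.360 = 0.5804 and 11.1/12.51 = 0.8873.
v₂/v₁ is just their ratio: 0.8873/0.5804 = 1.53.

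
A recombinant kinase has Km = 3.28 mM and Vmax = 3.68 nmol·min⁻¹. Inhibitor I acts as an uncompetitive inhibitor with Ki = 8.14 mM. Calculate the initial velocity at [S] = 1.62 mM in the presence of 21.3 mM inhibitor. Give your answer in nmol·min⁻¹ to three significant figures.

With α = 1 + [I]/Ki = 1 + 21.3/8.14 = 3.617, the uncompetitive rate law is v = (Vmax/α)·[S] / (Km/α + [S]).
v = (3.68/3.617)×1.62 / (3.28/3.617 + 1.62) = 1.648/2.527 = 0.652 nmol·min⁻¹.

0.652 nmol·min⁻¹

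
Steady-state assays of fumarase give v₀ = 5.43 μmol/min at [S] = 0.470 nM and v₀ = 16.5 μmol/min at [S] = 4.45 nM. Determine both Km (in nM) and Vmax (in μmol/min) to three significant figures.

In reciprocal form, 1/v = (Km/Vmax)·(1/[S]) + 1/Vmax. The two points give (1/[S], 1/v) = (2.128, 0.1842) and (0.2247, 0.06061).
Slope = (0.1842 − 0.06061)/(2.128 − 0.2247) = 0.06493; intercept = 0.1842 − 0.06493×2.128 = 0.04602.
Vmax = 1/intercept = 21.7 μmol/min; Km = slope × Vmax = 0.06493 × 21.7 = 1.41 nM.

Km = 1.41 nM; Vmax = 21.7 μmol/min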